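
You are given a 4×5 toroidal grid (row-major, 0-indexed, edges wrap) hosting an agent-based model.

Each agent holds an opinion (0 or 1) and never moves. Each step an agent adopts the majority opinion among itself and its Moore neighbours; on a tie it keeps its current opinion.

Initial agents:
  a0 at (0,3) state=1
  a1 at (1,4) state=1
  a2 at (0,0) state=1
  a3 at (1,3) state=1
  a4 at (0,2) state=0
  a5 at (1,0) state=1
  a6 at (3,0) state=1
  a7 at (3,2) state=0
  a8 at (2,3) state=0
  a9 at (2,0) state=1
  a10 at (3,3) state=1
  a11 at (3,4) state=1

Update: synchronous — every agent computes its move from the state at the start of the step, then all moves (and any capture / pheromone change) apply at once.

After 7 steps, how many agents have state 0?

t=1: a0@(0,3):1 a1@(1,4):1 a2@(0,0):1 a3@(1,3):1 a4@(0,2):1 a5@(1,0):1 a6@(3,0):1 a7@(3,2):0 a8@(2,3):1 a9@(2,0):1 a10@(3,3):1 a11@(3,4):1
t=2: a0@(0,3):1 a1@(1,4):1 a2@(0,0):1 a3@(1,3):1 a4@(0,2):1 a5@(1,0):1 a6@(3,0):1 a7@(3,2):1 a8@(2,3):1 a9@(2,0):1 a10@(3,3):1 a11@(3,4):1
t=3: (unchanged — steady state)

0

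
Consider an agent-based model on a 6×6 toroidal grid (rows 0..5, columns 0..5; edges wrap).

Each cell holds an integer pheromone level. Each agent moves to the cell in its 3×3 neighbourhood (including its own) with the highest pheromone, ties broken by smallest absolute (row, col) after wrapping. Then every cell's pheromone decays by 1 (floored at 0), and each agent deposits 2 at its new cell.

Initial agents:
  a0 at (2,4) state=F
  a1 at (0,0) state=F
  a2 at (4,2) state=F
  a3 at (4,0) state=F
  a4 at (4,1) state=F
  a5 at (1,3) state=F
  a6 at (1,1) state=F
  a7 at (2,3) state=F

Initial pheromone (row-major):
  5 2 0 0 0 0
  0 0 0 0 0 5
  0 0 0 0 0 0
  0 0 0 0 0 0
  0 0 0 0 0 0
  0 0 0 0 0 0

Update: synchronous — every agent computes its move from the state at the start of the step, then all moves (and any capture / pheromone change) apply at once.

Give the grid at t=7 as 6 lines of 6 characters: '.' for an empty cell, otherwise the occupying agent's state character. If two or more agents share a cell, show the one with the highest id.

F.F...
......
......
F.....
......
......

t=1: a0@(1,5) a1@(0,0) a2@(3,1) a3@(3,0) a4@(3,0) a5@(0,2) a6@(0,0) a7@(1,2) | pheromone: 8 1 2 0 0 0 / 0 0 2 0 0 6 / 0 0 0 0 0 0 / 4 2 0 0 0 0 / 0 0 0 0 0 0 / 0 0 0 0 0 0
t=2: a0@(0,0) a1@(0,0) a2@(3,0) a3@(3,0) a4@(3,0) a5@(0,2) a6@(0,0) a7@(0,2) | pheromone: 13 0 5 0 0 0 / 0 0 1 0 0 5 / 0 0 0 0 0 0 / 9 1 0 0 0 0 / 0 0 0 0 0 0 / 0 0 0 0 0 0
t=3: a0@(0,0) a1@(0,0) a2@(3,0) a3@(3,0) a4@(3,0) a5@(0,2) a6@(0,0) a7@(0,2) | pheromone: 18 0 8 0 0 0 / 0 0 0 0 0 4 / 0 0 0 0 0 0 / 14 0 0 0 0 0 / 0 0 0 0 0 0 / 0 0 0 0 0 0
t=4: a0@(0,0) a1@(0,0) a2@(3,0) a3@(3,0) a4@(3,0) a5@(0,2) a6@(0,0) a7@(0,2) | pheromone: 23 0 11 0 0 0 / 0 0 0 0 0 3 / 0 0 0 0 0 0 / 19 0 0 0 0 0 / 0 0 0 0 0 0 / 0 0 0 0 0 0
t=5: a0@(0,0) a1@(0,0) a2@(3,0) a3@(3,0) a4@(3,0) a5@(0,2) a6@(0,0) a7@(0,2) | pheromone: 28 0 14 0 0 0 / 0 0 0 0 0 2 / 0 0 0 0 0 0 / 24 0 0 0 0 0 / 0 0 0 0 0 0 / 0 0 0 0 0 0
t=6: a0@(0,0) a1@(0,0) a2@(3,0) a3@(3,0) a4@(3,0) a5@(0,2) a6@(0,0) a7@(0,2) | pheromone: 33 0 17 0 0 0 / 0 0 0 0 0 1 / 0 0 0 0 0 0 / 29 0 0 0 0 0 / 0 0 0 0 0 0 / 0 0 0 0 0 0
t=7: a0@(0,0) a1@(0,0) a2@(3,0) a3@(3,0) a4@(3,0) a5@(0,2) a6@(0,0) a7@(0,2) | pheromone: 38 0 20 0 0 0 / 0 0 0 0 0 0 / 0 0 0 0 0 0 / 34 0 0 0 0 0 / 0 0 0 0 0 0 / 0 0 0 0 0 0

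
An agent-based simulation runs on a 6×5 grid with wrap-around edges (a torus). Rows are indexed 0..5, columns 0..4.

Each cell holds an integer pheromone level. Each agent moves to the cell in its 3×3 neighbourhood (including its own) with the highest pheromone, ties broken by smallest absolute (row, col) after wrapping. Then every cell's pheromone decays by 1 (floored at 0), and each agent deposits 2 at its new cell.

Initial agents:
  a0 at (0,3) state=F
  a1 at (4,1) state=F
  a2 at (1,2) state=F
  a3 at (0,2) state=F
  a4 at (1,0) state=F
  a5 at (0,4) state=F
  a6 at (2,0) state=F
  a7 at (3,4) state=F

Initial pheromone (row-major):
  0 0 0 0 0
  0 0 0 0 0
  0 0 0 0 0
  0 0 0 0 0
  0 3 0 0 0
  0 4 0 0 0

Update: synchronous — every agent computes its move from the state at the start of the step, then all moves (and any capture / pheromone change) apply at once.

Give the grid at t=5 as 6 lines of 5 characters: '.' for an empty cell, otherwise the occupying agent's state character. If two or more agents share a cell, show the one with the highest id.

t=1: a0@(0,2) a1@(5,1) a2@(0,1) a3@(5,1) a4@(0,0) a5@(0,0) a6@(1,0) a7@(2,0) | pheromone: 4 2 2 0 0 / 2 0 0 0 0 / 2 0 0 0 0 / 0 0 0 0 0 / 0 2 0 0 0 / 0 7 0 0 0
t=2: a0@(5,1) a1@(5,1) a2@(5,1) a3@(5,1) a4@(5,1) a5@(5,1) a6@(0,0) a7@(1,0) | pheromone: 5 1 1 0 0 / 3 0 0 0 0 / 1 0 0 0 0 / 0 0 0 0 0 / 0 1 0 0 0 / 0 18 0 0 0
t=3: a0@(5,1) a1@(5,1) a2@(5,1) a3@(5,1) a4@(5,1) a5@(5,1) a6@(5,1) a7@(0,0) | pheromone: 6 0 0 0 0 / 2 0 0 0 0 / 0 0 0 0 0 / 0 0 0 0 0 / 0 0 0 0 0 / 0 31 0 0 0
t=4: a0@(5,1) a1@(5,1) a2@(5,1) a3@(5,1) a4@(5,1) a5@(5,1) a6@(5,1) a7@(5,1) | pheromone: 5 0 0 0 0 / 1 0 0 0 0 / 0 0 0 0 0 / 0 0 0 0 0 / 0 0 0 0 0 / 0 46 0 0 0
t=5: a0@(5,1) a1@(5,1) a2@(5,1) a3@(5,1) a4@(5,1) a5@(5,1) a6@(5,1) a7@(5,1) | pheromone: 4 0 0 0 0 / 0 0 0 0 0 / 0 0 0 0 0 / 0 0 0 0 0 / 0 0 0 0 0 / 0 61 0 0 0

.....
.....
.....
.....
.....
.F...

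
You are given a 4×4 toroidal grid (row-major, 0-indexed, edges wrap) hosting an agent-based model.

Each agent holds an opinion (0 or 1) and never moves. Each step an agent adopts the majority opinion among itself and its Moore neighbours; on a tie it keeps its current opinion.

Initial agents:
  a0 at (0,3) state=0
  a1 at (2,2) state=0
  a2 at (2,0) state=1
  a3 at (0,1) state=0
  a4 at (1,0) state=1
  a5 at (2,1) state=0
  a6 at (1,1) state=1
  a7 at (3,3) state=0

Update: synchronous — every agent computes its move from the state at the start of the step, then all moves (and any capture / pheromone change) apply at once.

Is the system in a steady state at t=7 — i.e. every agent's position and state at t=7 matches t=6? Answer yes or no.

yes

t=1: a0@(0,3):0 a1@(2,2):0 a2@(2,0):1 a3@(0,1):1 a4@(1,0):1 a5@(2,1):1 a6@(1,1):1 a7@(3,3):0
t=2: (unchanged — steady state)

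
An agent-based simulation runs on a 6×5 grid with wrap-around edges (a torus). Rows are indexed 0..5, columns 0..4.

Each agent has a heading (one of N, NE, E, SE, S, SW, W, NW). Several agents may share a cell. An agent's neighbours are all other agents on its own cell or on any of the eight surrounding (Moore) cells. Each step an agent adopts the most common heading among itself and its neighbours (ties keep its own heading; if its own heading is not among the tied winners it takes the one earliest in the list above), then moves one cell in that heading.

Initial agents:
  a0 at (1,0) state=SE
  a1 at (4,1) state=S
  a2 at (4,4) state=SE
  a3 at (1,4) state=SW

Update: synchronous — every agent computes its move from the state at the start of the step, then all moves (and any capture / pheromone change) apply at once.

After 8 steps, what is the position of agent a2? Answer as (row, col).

(0, 2)

t=1: a0@(2,1):SE a1@(5,1):S a2@(5,0):SE a3@(2,3):SW
t=2: a0@(3,2):SE a1@(0,1):S a2@(0,1):SE a3@(3,2):SW
t=3: a0@(4,3):SE a1@(1,1):S a2@(1,2):SE a3@(4,1):SW
t=4: a0@(5,4):SE a1@(2,1):S a2@(2,3):SE a3@(5,0):SW
t=5: a0@(0,0):SE a1@(3,1):S a2@(3,4):SE a3@(0,4):SW
t=6: a0@(1,1):SE a1@(4,1):S a2@(4,0):SE a3@(1,3):SW
t=7: a0@(2,2):SE a1@(5,1):S a2@(5,1):SE a3@(2,2):SW
t=8: a0@(3,3):SE a1@(0,1):S a2@(0,2):SE a3@(3,1):SW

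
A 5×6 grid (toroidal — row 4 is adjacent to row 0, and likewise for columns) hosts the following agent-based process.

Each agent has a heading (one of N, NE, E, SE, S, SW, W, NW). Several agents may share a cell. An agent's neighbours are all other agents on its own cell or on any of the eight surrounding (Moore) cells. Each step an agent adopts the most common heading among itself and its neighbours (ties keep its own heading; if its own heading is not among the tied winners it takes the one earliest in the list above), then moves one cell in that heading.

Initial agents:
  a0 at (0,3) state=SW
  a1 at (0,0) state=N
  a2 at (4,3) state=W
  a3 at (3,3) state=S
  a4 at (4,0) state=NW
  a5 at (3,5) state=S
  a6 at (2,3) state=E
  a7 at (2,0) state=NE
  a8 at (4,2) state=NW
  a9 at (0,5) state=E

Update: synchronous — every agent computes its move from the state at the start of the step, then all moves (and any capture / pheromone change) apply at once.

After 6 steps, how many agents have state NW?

t=1: a0@(1,2):SW a1@(4,0):N a2@(4,2):W a3@(4,3):S a4@(3,5):NW a5@(4,5):S a6@(2,4):E a7@(1,1):NE a8@(3,1):NW a9@(0,0):E
t=2: a0@(2,1):SW a1@(3,5):NW a2@(4,1):W a3@(0,3):S a4@(2,4):NW a5@(0,5):S a6@(2,5):E a7@(0,2):NE a8@(2,0):NW a9@(0,1):E
t=3: a0@(3,0):SW a1@(2,4):NW a2@(4,0):W a3@(1,3):S a4@(1,3):NW a5@(1,5):S a6@(1,4):NW a7@(4,3):NE a8@(1,5):NW a9@(0,2):E
t=4: a0@(4,5):SW a1@(1,3):NW a2@(4,5):W a3@(0,2):NW a4@(0,2):NW a5@(0,4):NW a6@(0,3):NW a7@(3,4):NE a8@(0,4):NW a9@(0,3):E
t=5: a0@(3,4):NW a1@(0,2):NW a2@(3,4):NW a3@(4,1):NW a4@(4,1):NW a5@(4,3):NW a6@(4,2):NW a7@(2,5):NE a8@(4,3):NW a9@(4,2):NW
t=6: a0@(2,3):NW a1@(4,1):NW a2@(2,3):NW a3@(3,0):NW a4@(3,0):NW a5@(3,2):NW a6@(3,1):NW a7@(1,4):NW a8@(3,2):NW a9@(3,1):NW

10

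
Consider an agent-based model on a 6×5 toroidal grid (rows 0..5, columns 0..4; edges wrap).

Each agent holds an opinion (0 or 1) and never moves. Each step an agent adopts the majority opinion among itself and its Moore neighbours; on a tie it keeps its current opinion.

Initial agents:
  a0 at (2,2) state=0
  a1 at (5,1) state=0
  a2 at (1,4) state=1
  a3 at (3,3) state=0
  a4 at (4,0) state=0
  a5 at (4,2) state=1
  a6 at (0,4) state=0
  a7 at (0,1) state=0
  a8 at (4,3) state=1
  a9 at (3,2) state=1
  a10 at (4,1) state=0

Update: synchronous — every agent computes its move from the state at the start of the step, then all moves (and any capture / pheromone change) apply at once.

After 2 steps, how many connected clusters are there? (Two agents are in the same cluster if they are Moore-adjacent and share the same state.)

4

t=1: a0@(2,2):0 a1@(5,1):0 a2@(1,4):1 a3@(3,3):1 a4@(4,0):0 a5@(4,2):1 a6@(0,4):0 a7@(0,1):0 a8@(4,3):1 a9@(3,2):1 a10@(4,1):0
t=2: a0@(2,2):1 a1@(5,1):0 a2@(1,4):1 a3@(3,3):1 a4@(4,0):0 a5@(4,2):1 a6@(0,4):0 a7@(0,1):0 a8@(4,3):1 a9@(3,2):1 a10@(4,1):0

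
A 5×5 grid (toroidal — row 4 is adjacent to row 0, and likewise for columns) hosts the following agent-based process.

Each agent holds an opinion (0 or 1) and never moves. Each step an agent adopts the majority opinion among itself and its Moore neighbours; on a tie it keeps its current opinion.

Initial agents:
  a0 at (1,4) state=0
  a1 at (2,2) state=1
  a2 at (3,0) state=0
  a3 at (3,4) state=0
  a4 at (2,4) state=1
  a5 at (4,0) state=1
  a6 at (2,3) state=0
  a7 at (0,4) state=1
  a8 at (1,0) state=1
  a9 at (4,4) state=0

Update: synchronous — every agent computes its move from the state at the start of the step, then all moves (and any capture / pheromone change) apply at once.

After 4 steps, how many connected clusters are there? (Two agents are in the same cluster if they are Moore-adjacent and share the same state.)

3

t=1: a0@(1,4):1 a1@(2,2):1 a2@(3,0):0 a3@(3,4):0 a4@(2,4):0 a5@(4,0):0 a6@(2,3):0 a7@(0,4):1 a8@(1,0):1 a9@(4,4):0
t=2: (unchanged — steady state)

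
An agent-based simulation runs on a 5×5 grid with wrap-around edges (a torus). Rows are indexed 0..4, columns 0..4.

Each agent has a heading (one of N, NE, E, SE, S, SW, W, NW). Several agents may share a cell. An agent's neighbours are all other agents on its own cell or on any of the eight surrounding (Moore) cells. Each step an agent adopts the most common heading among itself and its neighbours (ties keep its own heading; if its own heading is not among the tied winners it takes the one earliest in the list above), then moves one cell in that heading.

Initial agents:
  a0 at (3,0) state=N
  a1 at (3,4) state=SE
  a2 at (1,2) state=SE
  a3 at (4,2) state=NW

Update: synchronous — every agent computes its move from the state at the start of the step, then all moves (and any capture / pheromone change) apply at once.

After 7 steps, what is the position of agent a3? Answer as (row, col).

(2, 0)

t=1: a0@(2,0):N a1@(4,0):SE a2@(2,3):SE a3@(3,1):NW
t=2: a0@(1,0):N a1@(0,1):SE a2@(3,4):SE a3@(2,0):NW
t=3: a0@(0,0):N a1@(1,2):SE a2@(4,0):SE a3@(1,4):NW
t=4: a0@(4,0):N a1@(2,3):SE a2@(0,1):SE a3@(0,3):NW
t=5: a0@(3,0):N a1@(3,4):SE a2@(1,2):SE a3@(4,2):NW
t=6: a0@(2,0):N a1@(4,0):SE a2@(2,3):SE a3@(3,1):NW
t=7: a0@(1,0):N a1@(0,1):SE a2@(3,4):SE a3@(2,0):NW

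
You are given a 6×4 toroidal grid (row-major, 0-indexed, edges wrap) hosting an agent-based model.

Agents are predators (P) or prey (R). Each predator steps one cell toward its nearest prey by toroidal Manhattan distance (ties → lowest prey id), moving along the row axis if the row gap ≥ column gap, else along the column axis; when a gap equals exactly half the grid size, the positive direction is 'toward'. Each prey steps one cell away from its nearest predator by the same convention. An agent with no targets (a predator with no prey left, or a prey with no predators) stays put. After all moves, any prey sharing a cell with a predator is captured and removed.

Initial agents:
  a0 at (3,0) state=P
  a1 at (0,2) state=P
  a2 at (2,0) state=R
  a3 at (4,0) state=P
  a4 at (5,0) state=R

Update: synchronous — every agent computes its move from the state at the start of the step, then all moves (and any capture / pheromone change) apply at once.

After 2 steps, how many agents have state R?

1

t=1: a0@(2,0):P a1@(0,3):P a2@(1,0):R a3@(5,0):P a4@(0,0):R
t=2: a0@(1,0):P a1@(0,0):P a3@(0,0):P a4@(0,1):R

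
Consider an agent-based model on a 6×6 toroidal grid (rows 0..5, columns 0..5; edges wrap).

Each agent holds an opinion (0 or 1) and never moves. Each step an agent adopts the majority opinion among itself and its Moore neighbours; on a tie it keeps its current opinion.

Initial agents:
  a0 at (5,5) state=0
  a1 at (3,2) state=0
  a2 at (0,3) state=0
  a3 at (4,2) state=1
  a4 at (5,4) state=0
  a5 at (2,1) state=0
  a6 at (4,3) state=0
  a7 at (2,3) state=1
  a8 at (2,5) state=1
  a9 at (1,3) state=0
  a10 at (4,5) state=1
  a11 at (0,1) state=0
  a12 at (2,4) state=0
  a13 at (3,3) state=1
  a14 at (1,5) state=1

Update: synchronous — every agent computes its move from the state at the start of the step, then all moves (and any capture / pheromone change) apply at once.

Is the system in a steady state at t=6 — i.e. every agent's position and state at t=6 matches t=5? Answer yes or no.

yes

t=1: a0@(5,5):0 a1@(3,2):0 a2@(0,3):0 a3@(4,2):1 a4@(5,4):0 a5@(2,1):0 a6@(4,3):0 a7@(2,3):0 a8@(2,5):1 a9@(1,3):0 a10@(4,5):0 a11@(0,1):0 a12@(2,4):1 a13@(3,3):1 a14@(1,5):1
t=2: (unchanged — steady state)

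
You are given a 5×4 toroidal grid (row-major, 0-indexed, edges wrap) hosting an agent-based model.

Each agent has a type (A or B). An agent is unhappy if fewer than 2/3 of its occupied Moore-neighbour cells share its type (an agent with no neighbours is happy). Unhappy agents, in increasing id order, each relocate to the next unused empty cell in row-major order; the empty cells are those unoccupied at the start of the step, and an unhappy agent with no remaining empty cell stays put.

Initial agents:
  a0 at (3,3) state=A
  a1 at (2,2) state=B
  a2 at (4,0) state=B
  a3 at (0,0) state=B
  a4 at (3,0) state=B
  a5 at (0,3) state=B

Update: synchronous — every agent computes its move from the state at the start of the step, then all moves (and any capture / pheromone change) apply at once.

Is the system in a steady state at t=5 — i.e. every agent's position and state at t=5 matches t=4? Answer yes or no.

t=1: a0@(0,1):A a1@(0,2):B a2@(4,0):B a3@(0,0):B a4@(1,0):B a5@(0,3):B
t=2: a0@(1,1):A a1@(1,2):B a2@(4,0):B a3@(0,0):B a4@(1,0):B a5@(0,3):B
t=3: a0@(0,1):A a1@(0,2):B a2@(4,0):B a3@(0,0):B a4@(1,0):B a5@(0,3):B
t=4: a0@(1,1):A a1@(1,2):B a2@(4,0):B a3@(0,0):B a4@(1,0):B a5@(0,3):B
t=5: a0@(0,1):A a1@(0,2):B a2@(4,0):B a3@(0,0):B a4@(1,0):B a5@(0,3):B

no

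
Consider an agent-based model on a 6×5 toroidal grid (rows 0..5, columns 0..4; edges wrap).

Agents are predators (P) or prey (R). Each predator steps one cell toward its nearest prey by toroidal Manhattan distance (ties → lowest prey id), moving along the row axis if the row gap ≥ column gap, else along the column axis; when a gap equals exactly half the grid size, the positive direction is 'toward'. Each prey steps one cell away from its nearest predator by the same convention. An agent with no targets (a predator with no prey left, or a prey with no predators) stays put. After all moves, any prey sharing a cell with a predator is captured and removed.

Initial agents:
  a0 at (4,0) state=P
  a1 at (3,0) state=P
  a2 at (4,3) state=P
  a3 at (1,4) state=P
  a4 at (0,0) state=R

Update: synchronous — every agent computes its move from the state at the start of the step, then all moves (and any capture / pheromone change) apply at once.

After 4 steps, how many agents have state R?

1

t=1: a0@(5,0):P a1@(4,0):P a2@(5,3):P a3@(0,4):P a4@(1,0):R
t=2: a0@(0,0):P a1@(5,0):P a2@(0,3):P a3@(1,4):P a4@(2,0):R
t=3: a0@(1,0):P a1@(0,0):P a2@(1,3):P a3@(2,4):P a4@(3,0):R
t=4: a0@(2,0):P a1@(1,0):P a2@(2,3):P a3@(3,4):P a4@(4,0):R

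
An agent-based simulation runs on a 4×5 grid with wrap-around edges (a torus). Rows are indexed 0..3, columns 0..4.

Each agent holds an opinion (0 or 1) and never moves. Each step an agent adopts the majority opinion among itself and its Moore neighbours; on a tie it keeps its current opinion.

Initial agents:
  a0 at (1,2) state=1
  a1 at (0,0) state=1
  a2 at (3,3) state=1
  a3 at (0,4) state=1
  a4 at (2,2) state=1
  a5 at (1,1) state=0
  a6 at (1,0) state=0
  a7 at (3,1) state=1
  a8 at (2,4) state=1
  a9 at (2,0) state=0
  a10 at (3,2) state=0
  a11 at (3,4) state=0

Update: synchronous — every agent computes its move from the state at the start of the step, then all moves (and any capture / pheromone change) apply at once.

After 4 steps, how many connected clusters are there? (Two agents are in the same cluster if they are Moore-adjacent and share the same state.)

t=1: a0@(1,2):1 a1@(0,0):1 a2@(3,3):1 a3@(0,4):1 a4@(2,2):1 a5@(1,1):0 a6@(1,0):0 a7@(3,1):1 a8@(2,4):0 a9@(2,0):0 a10@(3,2):1 a11@(3,4):1
t=2: (unchanged — steady state)

2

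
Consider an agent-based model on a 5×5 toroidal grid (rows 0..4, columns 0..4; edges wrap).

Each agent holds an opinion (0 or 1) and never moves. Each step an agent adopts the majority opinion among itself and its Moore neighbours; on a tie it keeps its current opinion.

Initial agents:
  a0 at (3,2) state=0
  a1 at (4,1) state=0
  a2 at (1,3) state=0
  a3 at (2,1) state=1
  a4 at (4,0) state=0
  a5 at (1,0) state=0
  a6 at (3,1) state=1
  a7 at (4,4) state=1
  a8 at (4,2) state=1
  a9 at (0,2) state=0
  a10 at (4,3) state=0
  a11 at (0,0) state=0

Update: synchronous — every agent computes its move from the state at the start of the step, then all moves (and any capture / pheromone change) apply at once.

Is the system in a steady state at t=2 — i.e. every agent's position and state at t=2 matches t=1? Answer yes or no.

no

t=1: a0@(3,2):0 a1@(4,1):0 a2@(1,3):0 a3@(2,1):1 a4@(4,0):0 a5@(1,0):0 a6@(3,1):1 a7@(4,4):0 a8@(4,2):0 a9@(0,2):0 a10@(4,3):0 a11@(0,0):0
t=2: a0@(3,2):0 a1@(4,1):0 a2@(1,3):0 a3@(2,1):1 a4@(4,0):0 a5@(1,0):0 a6@(3,1):0 a7@(4,4):0 a8@(4,2):0 a9@(0,2):0 a10@(4,3):0 a11@(0,0):0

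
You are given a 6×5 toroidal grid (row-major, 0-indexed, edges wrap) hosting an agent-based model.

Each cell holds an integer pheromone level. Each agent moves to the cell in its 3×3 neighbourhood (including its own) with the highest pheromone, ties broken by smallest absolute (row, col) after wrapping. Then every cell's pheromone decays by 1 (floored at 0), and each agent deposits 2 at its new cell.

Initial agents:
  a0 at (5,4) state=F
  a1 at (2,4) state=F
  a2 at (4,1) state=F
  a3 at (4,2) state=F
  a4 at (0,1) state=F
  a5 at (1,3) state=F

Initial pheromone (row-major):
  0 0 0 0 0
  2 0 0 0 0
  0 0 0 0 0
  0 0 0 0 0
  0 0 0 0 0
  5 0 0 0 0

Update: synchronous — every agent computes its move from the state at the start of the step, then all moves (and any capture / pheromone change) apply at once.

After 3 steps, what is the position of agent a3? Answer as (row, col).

(3, 1)

t=1: a0@(5,0) a1@(1,0) a2@(5,0) a3@(3,1) a4@(5,0) a5@(0,2) | pheromone: 0 0 2 0 0 / 3 0 0 0 0 / 0 0 0 0 0 / 0 2 0 0 0 / 0 0 0 0 0 / 10 0 0 0 0
t=2: a0@(5,0) a1@(1,0) a2@(5,0) a3@(3,1) a4@(5,0) a5@(0,2) | pheromone: 0 0 3 0 0 / 4 0 0 0 0 / 0 0 0 0 0 / 0 3 0 0 0 / 0 0 0 0 0 / 15 0 0 0 0
t=3: a0@(5,0) a1@(1,0) a2@(5,0) a3@(3,1) a4@(5,0) a5@(0,2) | pheromone: 0 0 4 0 0 / 5 0 0 0 0 / 0 0 0 0 0 / 0 4 0 0 0 / 0 0 0 0 0 / 20 0 0 0 0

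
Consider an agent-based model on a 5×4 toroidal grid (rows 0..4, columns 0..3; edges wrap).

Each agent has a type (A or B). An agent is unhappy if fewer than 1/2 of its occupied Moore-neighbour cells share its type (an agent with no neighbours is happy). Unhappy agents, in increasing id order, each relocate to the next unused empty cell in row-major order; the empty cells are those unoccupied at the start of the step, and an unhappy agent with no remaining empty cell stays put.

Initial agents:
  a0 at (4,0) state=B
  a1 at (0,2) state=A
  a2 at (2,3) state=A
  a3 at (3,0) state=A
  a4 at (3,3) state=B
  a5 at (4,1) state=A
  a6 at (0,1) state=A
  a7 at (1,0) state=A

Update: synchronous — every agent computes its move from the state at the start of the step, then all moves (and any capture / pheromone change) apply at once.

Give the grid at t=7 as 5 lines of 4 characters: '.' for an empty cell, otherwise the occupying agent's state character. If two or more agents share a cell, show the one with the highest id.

t=1: a0@(0,0):B a1@(0,2):A a2@(2,3):A a3@(3,0):A a4@(0,3):B a5@(4,1):A a6@(0,1):A a7@(1,0):A
t=2: a0@(1,1):B a1@(0,2):A a2@(2,3):A a3@(3,0):A a4@(1,2):B a5@(4,1):A a6@(0,1):A a7@(1,0):A
t=3: a0@(0,0):B a1@(0,2):A a2@(2,3):A a3@(3,0):A a4@(0,3):B a5@(4,1):A a6@(0,1):A a7@(1,0):A
t=4: a0@(1,1):B a1@(0,2):A a2@(2,3):A a3@(3,0):A a4@(1,2):B a5@(4,1):A a6@(0,1):A a7@(1,0):A
t=5: a0@(0,0):B a1@(0,2):A a2@(2,3):A a3@(3,0):A a4@(0,3):B a5@(4,1):A a6@(0,1):A a7@(1,0):A
t=6: a0@(1,1):B a1@(0,2):A a2@(2,3):A a3@(3,0):A a4@(1,2):B a5@(4,1):A a6@(0,1):A a7@(1,0):A
t=7: a0@(0,0):B a1@(0,2):A a2@(2,3):A a3@(3,0):A a4@(0,3):B a5@(4,1):A a6@(0,1):A a7@(1,0):A

BAAB
A...
...A
A...
.A..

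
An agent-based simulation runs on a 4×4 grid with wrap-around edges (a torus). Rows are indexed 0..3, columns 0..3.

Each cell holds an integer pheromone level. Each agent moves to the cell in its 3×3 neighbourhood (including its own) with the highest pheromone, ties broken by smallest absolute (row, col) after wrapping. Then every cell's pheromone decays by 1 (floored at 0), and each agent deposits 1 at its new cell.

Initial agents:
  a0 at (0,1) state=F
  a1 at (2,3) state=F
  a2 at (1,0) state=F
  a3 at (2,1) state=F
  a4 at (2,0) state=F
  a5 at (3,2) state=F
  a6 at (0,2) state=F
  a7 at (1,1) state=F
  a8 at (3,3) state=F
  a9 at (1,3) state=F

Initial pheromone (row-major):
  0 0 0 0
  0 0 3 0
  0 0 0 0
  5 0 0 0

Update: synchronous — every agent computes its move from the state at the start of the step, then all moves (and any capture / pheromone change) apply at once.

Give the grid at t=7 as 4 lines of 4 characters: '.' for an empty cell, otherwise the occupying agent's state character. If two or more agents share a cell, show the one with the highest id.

....
..F.
....
F...

t=1: a0@(3,0) a1@(3,0) a2@(0,0) a3@(3,0) a4@(3,0) a5@(0,1) a6@(1,2) a7@(1,2) a8@(3,0) a9@(1,2) | pheromone: 1 1 0 0 / 0 0 5 0 / 0 0 0 0 / 9 0 0 0
t=2: a0@(3,0) a1@(3,0) a2@(3,0) a3@(3,0) a4@(3,0) a5@(3,0) a6@(1,2) a7@(1,2) a8@(3,0) a9@(1,2) | pheromone: 0 0 0 0 / 0 0 7 0 / 0 0 0 0 / 15 0 0 0
t=3: a0@(3,0) a1@(3,0) a2@(3,0) a3@(3,0) a4@(3,0) a5@(3,0) a6@(1,2) a7@(1,2) a8@(3,0) a9@(1,2) | pheromone: 0 0 0 0 / 0 0 9 0 / 0 0 0 0 / 21 0 0 0
t=4: a0@(3,0) a1@(3,0) a2@(3,0) a3@(3,0) a4@(3,0) a5@(3,0) a6@(1,2) a7@(1,2) a8@(3,0) a9@(1,2) | pheromone: 0 0 0 0 / 0 0 11 0 / 0 0 0 0 / 27 0 0 0
t=5: a0@(3,0) a1@(3,0) a2@(3,0) a3@(3,0) a4@(3,0) a5@(3,0) a6@(1,2) a7@(1,2) a8@(3,0) a9@(1,2) | pheromone: 0 0 0 0 / 0 0 13 0 / 0 0 0 0 / 33 0 0 0
t=6: a0@(3,0) a1@(3,0) a2@(3,0) a3@(3,0) a4@(3,0) a5@(3,0) a6@(1,2) a7@(1,2) a8@(3,0) a9@(1,2) | pheromone: 0 0 0 0 / 0 0 15 0 / 0 0 0 0 / 39 0 0 0
t=7: a0@(3,0) a1@(3,0) a2@(3,0) a3@(3,0) a4@(3,0) a5@(3,0) a6@(1,2) a7@(1,2) a8@(3,0) a9@(1,2) | pheromone: 0 0 0 0 / 0 0 17 0 / 0 0 0 0 / 45 0 0 0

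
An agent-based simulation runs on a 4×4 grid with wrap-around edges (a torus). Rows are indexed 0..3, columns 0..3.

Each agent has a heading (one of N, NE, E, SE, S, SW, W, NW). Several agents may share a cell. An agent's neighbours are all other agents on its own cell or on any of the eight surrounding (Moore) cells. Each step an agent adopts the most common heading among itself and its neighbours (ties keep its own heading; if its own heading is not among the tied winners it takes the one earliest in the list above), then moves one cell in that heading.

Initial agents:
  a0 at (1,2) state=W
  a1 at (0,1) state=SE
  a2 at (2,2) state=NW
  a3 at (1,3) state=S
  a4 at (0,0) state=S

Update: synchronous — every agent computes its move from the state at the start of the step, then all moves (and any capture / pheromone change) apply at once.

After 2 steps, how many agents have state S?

2

t=1: a0@(1,1):W a1@(1,2):SE a2@(1,1):NW a3@(2,3):S a4@(1,0):S
t=2: a0@(1,0):W a1@(2,3):SE a2@(0,0):NW a3@(3,3):S a4@(2,0):S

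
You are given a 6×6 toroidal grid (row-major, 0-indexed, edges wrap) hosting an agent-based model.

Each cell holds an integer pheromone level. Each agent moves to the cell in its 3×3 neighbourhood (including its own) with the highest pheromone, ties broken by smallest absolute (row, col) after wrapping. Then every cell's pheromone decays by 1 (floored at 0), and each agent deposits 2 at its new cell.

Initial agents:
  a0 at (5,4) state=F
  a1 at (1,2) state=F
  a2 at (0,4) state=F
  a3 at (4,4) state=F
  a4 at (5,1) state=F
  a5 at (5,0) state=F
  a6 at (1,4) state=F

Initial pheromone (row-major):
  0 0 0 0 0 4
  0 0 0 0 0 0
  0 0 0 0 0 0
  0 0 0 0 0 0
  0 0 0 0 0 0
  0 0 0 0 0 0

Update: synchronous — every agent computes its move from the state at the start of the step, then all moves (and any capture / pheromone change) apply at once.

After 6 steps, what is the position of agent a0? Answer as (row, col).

(0, 5)

t=1: a0@(0,5) a1@(0,1) a2@(0,5) a3@(3,3) a4@(0,0) a5@(0,5) a6@(0,5) | pheromone: 2 2 0 0 0 11 / 0 0 0 0 0 0 / 0 0 0 0 0 0 / 0 0 0 2 0 0 / 0 0 0 0 0 0 / 0 0 0 0 0 0
t=2: a0@(0,5) a1@(0,0) a2@(0,5) a3@(3,3) a4@(0,5) a5@(0,5) a6@(0,5) | pheromone: 3 1 0 0 0 20 / 0 0 0 0 0 0 / 0 0 0 0 0 0 / 0 0 0 3 0 0 / 0 0 0 0 0 0 / 0 0 0 0 0 0
t=3: a0@(0,5) a1@(0,5) a2@(0,5) a3@(3,3) a4@(0,5) a5@(0,5) a6@(0,5) | pheromone: 2 0 0 0 0 31 / 0 0 0 0 0 0 / 0 0 0 0 0 0 / 0 0 0 4 0 0 / 0 0 0 0 0 0 / 0 0 0 0 0 0
t=4: a0@(0,5) a1@(0,5) a2@(0,5) a3@(3,3) a4@(0,5) a5@(0,5) a6@(0,5) | pheromone: 1 0 0 0 0 42 / 0 0 0 0 0 0 / 0 0 0 0 0 0 / 0 0 0 5 0 0 / 0 0 0 0 0 0 / 0 0 0 0 0 0
t=5: a0@(0,5) a1@(0,5) a2@(0,5) a3@(3,3) a4@(0,5) a5@(0,5) a6@(0,5) | pheromone: 0 0 0 0 0 53 / 0 0 0 0 0 0 / 0 0 0 0 0 0 / 0 0 0 6 0 0 / 0 0 0 0 0 0 / 0 0 0 0 0 0
t=6: a0@(0,5) a1@(0,5) a2@(0,5) a3@(3,3) a4@(0,5) a5@(0,5) a6@(0,5) | pheromone: 0 0 0 0 0 64 / 0 0 0 0 0 0 / 0 0 0 0 0 0 / 0 0 0 7 0 0 / 0 0 0 0 0 0 / 0 0 0 0 0 0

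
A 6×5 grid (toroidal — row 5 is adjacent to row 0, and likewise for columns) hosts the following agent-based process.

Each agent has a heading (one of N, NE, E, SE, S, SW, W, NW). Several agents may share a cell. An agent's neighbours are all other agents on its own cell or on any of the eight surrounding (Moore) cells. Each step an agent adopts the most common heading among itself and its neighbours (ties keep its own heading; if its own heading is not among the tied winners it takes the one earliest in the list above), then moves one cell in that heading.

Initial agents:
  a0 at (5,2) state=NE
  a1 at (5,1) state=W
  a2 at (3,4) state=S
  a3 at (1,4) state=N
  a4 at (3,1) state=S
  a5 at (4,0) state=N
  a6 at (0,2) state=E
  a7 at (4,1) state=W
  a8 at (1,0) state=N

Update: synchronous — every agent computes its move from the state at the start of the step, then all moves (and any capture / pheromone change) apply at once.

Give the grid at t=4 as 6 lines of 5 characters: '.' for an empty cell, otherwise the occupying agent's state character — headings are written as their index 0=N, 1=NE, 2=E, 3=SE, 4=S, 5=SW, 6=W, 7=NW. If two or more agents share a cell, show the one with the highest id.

.....
.....
4....
.....
..66.
..66.

t=1: a0@(5,1):W a1@(5,0):W a2@(4,4):S a3@(0,4):N a4@(4,1):S a5@(5,0):S a6@(0,3):E a7@(4,0):W a8@(0,0):N
t=2: a0@(5,0):W a1@(5,4):W a2@(5,4):S a3@(5,4):N a4@(4,0):W a5@(0,0):S a6@(0,4):E a7@(4,4):W a8@(5,0):N
t=3: a0@(5,4):W a1@(5,3):W a2@(5,3):W a3@(5,3):W a4@(4,4):W a5@(1,0):S a6@(5,4):N a7@(4,3):W a8@(5,4):W
t=4: a0@(5,3):W a1@(5,2):W a2@(5,2):W a3@(5,2):W a4@(4,3):W a5@(2,0):S a6@(5,3):W a7@(4,2):W a8@(5,3):W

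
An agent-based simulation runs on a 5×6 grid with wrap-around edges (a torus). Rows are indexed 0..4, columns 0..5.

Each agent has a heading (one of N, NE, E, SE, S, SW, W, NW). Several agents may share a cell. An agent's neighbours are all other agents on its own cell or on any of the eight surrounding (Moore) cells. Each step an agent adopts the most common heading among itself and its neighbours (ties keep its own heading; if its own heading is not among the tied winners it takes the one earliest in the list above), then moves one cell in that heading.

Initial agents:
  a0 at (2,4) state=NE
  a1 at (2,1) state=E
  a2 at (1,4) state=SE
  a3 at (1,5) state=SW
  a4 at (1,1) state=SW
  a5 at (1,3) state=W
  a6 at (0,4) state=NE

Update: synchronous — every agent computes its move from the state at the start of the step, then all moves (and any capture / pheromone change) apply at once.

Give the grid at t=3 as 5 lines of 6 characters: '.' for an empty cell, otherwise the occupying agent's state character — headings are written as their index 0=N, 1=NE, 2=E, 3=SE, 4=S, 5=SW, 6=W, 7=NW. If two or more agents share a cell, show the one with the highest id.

......
......
11..2.
111...
.1....

t=1: a0@(1,5):NE a1@(2,2):E a2@(0,5):NE a3@(0,0):NE a4@(2,0):SW a5@(0,4):NE a6@(4,5):NE
t=2: a0@(0,0):NE a1@(2,3):E a2@(4,0):NE a3@(4,1):NE a4@(3,5):SW a5@(4,5):NE a6@(3,0):NE
t=3: a0@(4,1):NE a1@(2,4):E a2@(3,1):NE a3@(3,2):NE a4@(2,0):NE a5@(3,0):NE a6@(2,1):NE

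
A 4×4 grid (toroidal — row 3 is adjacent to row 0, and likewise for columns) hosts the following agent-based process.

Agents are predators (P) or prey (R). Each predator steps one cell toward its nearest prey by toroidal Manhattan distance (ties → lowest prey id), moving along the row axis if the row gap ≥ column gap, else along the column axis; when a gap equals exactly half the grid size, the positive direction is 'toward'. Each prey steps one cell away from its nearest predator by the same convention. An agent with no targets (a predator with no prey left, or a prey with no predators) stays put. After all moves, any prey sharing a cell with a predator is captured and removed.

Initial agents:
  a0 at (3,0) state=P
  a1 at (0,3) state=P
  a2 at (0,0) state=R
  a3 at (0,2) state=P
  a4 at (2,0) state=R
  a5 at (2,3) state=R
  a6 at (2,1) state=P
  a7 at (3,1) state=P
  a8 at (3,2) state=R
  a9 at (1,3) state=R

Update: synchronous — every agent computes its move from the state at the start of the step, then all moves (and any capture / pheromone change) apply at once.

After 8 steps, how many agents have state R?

t=1: a0@(0,0):P a1@(0,0):P a2@(1,0):R a3@(3,2):P a4@(1,0):R a5@(1,3):R a6@(2,0):P a7@(3,2):P a8@(2,2):R a9@(2,3):R
t=2: a0@(1,0):P a1@(1,0):P a2@(2,0):R a3@(2,2):P a4@(2,0):R a5@(2,3):R a6@(1,0):P a7@(2,2):P a8@(1,2):R
t=3: a0@(2,0):P a1@(2,0):P a2@(3,0):R a3@(2,3):P a4@(3,0):R a6@(2,0):P a7@(2,3):P a8@(0,2):R
t=4: a0@(3,0):P a1@(3,0):P a2@(0,0):R a3@(3,3):P a4@(0,0):R a6@(3,0):P a7@(3,3):P a8@(3,2):R
t=5: a0@(0,0):P a1@(0,0):P a2@(1,0):R a3@(3,2):P a4@(1,0):R a6@(0,0):P a7@(3,2):P a8@(3,1):R
t=6: a0@(1,0):P a1@(1,0):P a2@(2,0):R a3@(3,1):P a4@(2,0):R a6@(1,0):P a7@(3,1):P a8@(3,0):R
t=7: a0@(2,0):P a1@(2,0):P a3@(3,0):P a6@(2,0):P a7@(3,0):P a8@(3,3):R
t=8: a0@(3,0):P a1@(3,0):P a3@(3,3):P a6@(3,0):P a7@(3,3):P a8@(3,2):R

1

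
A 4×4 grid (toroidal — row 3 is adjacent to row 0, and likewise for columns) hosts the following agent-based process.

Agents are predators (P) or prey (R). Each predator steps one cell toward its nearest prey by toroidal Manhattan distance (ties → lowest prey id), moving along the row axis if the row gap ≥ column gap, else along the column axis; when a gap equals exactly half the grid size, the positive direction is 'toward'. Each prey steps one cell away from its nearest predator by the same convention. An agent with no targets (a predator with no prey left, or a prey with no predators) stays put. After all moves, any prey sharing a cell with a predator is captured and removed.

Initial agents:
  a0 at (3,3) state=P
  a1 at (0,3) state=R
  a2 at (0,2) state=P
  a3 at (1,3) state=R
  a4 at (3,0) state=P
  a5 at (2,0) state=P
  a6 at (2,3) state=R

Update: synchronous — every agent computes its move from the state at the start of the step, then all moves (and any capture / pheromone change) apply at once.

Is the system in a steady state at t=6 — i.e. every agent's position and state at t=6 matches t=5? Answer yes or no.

no

t=1: a0@(0,3):P a1@(1,3):R a2@(0,3):P a4@(0,0):P a5@(2,3):P a6@(1,3):R
t=2: a0@(1,3):P a1@(2,3):R a2@(1,3):P a4@(1,0):P a5@(1,3):P a6@(2,3):R
t=3: a0@(2,3):P a1@(3,3):R a2@(2,3):P a4@(2,0):P a5@(2,3):P a6@(3,3):R
t=4: a0@(3,3):P a1@(0,3):R a2@(3,3):P a4@(3,0):P a5@(3,3):P a6@(0,3):R
t=5: a0@(0,3):P a1@(1,3):R a2@(0,3):P a4@(0,0):P a5@(0,3):P a6@(1,3):R
t=6: a0@(1,3):P a1@(2,3):R a2@(1,3):P a4@(1,0):P a5@(1,3):P a6@(2,3):R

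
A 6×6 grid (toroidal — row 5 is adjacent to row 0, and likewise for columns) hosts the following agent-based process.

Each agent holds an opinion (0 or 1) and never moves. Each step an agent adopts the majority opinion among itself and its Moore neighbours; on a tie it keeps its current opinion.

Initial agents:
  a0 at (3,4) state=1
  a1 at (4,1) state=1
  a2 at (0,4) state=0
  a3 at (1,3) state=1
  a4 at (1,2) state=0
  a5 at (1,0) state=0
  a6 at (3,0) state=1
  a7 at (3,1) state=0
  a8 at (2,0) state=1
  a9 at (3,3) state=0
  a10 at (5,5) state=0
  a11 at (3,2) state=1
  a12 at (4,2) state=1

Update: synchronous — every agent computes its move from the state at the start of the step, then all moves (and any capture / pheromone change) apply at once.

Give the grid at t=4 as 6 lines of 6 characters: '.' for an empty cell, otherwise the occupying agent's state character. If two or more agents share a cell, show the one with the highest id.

t=1: a0@(3,4):1 a1@(4,1):1 a2@(0,4):0 a3@(1,3):0 a4@(1,2):0 a5@(1,0):0 a6@(3,0):1 a7@(3,1):1 a8@(2,0):1 a9@(3,3):1 a10@(5,5):0 a11@(3,2):1 a12@(4,2):1
t=2: (unchanged — steady state)

....0.
0.00..
1.....
11111.
.11...
.....0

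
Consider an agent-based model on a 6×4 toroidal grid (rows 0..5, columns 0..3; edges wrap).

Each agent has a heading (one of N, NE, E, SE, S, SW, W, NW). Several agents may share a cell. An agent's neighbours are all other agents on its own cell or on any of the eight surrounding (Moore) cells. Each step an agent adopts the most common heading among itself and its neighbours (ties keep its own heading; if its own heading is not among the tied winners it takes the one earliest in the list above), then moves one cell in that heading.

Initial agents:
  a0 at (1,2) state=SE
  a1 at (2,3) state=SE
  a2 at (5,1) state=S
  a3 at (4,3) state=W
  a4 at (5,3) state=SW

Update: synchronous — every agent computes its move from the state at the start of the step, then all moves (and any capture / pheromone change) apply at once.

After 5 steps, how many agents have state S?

1

t=1: a0@(2,3):SE a1@(3,0):SE a2@(0,1):S a3@(4,2):W a4@(0,2):SW
t=2: a0@(3,0):SE a1@(4,1):SE a2@(1,1):S a3@(4,1):W a4@(1,1):SW
t=3: a0@(4,1):SE a1@(5,2):SE a2@(2,1):S a3@(5,2):SE a4@(2,0):SW
t=4: a0@(5,2):SE a1@(0,3):SE a2@(3,1):S a3@(0,3):SE a4@(3,3):SW
t=5: a0@(0,3):SE a1@(1,0):SE a2@(4,1):S a3@(1,0):SE a4@(4,2):SW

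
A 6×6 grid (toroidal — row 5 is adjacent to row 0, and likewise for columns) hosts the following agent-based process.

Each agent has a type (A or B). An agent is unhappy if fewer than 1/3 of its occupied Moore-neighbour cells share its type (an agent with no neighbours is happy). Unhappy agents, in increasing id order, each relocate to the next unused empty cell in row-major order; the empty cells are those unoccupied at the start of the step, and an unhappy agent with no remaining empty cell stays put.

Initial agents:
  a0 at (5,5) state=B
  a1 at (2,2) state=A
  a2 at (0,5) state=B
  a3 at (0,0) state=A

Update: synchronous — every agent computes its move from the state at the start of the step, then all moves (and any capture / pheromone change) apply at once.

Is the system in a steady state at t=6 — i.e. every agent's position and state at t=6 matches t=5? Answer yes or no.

t=1: a0@(5,5):B a1@(2,2):A a2@(0,5):B a3@(0,1):A
t=2: (unchanged — steady state)

yes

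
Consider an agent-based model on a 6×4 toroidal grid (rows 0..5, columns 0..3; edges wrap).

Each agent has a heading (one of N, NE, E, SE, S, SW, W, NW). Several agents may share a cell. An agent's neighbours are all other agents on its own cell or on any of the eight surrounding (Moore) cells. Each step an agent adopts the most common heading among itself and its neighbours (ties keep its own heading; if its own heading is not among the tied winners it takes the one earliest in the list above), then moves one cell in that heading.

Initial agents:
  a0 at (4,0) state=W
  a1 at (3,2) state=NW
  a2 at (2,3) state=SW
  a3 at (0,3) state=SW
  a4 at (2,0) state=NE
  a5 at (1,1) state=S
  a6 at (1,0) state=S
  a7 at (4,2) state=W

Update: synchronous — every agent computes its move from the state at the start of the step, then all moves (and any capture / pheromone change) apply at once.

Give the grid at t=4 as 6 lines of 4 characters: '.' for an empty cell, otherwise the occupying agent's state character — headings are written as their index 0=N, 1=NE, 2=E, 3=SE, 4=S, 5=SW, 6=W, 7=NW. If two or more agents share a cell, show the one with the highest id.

t=1: a0@(4,3):W a1@(2,1):NW a2@(3,2):SW a3@(1,2):SW a4@(3,0):S a5@(2,1):S a6@(2,0):S a7@(4,1):W
t=2: a0@(4,2):W a1@(3,1):S a2@(3,1):W a3@(2,1):SW a4@(4,0):S a5@(3,1):S a6@(3,0):S a7@(4,0):W
t=3: a0@(4,1):W a1@(4,1):S a2@(4,1):S a3@(3,1):S a4@(5,0):S a5@(4,1):S a6@(4,0):S a7@(5,0):S
t=4: a0@(5,1):S a1@(5,1):S a2@(5,1):S a3@(4,1):S a4@(0,0):S a5@(5,1):S a6@(5,0):S a7@(0,0):S

4...
....
....
....
.4..
44..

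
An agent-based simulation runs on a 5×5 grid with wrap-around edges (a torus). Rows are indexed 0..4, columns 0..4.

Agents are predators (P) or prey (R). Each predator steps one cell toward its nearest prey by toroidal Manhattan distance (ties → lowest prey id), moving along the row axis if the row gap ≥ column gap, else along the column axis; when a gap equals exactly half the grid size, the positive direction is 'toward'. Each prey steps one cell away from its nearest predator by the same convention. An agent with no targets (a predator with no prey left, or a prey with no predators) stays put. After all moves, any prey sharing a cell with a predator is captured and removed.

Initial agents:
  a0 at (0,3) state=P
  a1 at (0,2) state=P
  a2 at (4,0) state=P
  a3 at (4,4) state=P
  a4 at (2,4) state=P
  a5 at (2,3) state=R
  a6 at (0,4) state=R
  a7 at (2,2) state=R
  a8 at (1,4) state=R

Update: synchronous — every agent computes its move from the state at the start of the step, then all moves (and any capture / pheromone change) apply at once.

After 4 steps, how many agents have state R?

1

t=1: a0@(0,4):P a1@(0,3):P a2@(0,0):P a3@(0,4):P a4@(2,3):P a5@(2,2):R a7@(3,2):R
t=2: a0@(1,4):P a1@(1,3):P a2@(1,0):P a3@(1,4):P a4@(2,2):P a5@(2,1):R a7@(4,2):R
t=3: a0@(1,0):P a1@(1,2):P a2@(2,0):P a3@(1,0):P a4@(2,1):P a7@(0,2):R
t=4: a0@(1,1):P a1@(0,2):P a2@(1,0):P a3@(1,1):P a4@(1,1):P a7@(4,2):R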